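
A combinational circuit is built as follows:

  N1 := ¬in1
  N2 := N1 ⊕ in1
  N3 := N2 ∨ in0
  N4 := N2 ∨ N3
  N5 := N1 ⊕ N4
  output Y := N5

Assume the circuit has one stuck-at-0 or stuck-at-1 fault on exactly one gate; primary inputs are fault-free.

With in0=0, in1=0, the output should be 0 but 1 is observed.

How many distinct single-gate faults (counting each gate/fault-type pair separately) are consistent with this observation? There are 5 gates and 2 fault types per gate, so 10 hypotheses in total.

3

Fault-free: N1=1, N2=1, N3=1, N4=1, N5=0 → 0. Observed 1.
  N1 stuck-at-0: output 0 ✗
  N1 stuck-at-1: output 0 ✗
  N2 stuck-at-0: output 1 ✓
  N2 stuck-at-1: output 0 ✗
  N3 stuck-at-0: output 0 ✗
  N3 stuck-at-1: output 0 ✗
  N4 stuck-at-0: output 1 ✓
  N4 stuck-at-1: output 0 ✗
  N5 stuck-at-0: output 0 ✗
  N5 stuck-at-1: output 1 ✓
Consistent faults: {N2 stuck-at-0, N4 stuck-at-0, N5 stuck-at-1} — 3 in all.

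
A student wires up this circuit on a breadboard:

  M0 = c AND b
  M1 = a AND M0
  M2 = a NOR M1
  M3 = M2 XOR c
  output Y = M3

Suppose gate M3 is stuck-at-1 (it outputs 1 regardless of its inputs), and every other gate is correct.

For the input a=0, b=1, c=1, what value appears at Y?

1

Propagate with M3 forced: M0=1, M1=0, M2=1, M3=1 [stuck-at-1].
So Y = 1. (Without the fault it would be 0.)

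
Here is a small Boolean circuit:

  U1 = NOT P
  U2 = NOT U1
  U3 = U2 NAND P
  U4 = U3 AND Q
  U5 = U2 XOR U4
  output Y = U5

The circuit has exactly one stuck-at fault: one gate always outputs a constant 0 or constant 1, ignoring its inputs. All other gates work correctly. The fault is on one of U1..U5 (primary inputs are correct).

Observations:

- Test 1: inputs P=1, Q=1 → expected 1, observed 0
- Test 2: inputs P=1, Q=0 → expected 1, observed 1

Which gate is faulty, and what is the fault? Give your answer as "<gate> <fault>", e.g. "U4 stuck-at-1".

U3 stuck-at-1

Fault-free values for test 1 (P=1, Q=1): U1=0, U2=1, U3=0, U4=0, U5=1, giving Y=1. Observed 0.
Test 1: faults giving observed 0 are {U3 stuck-at-1, U4 stuck-at-1, U5 stuck-at-0}.
Test 2 (P=1, Q=0): fault-free U1=0, U2=1, U3=0, U4=0, U5=1 → 1; observed 1. Eliminates U4 stuck-at-1, U5 stuck-at-0.
Only U3 stuck-at-1 is consistent with every test.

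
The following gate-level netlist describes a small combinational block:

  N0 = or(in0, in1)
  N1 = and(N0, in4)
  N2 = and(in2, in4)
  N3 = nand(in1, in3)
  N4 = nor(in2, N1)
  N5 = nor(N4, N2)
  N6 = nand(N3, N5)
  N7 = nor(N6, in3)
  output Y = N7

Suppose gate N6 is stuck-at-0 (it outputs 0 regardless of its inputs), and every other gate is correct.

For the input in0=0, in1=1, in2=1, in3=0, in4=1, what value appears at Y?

1

Propagate with N6 forced: N0=1, N1=1, N2=1, N3=1, N4=0, N5=0, N6=0 [stuck-at-0], N7=1.
So Y = 1. (Without the fault it would be 0.)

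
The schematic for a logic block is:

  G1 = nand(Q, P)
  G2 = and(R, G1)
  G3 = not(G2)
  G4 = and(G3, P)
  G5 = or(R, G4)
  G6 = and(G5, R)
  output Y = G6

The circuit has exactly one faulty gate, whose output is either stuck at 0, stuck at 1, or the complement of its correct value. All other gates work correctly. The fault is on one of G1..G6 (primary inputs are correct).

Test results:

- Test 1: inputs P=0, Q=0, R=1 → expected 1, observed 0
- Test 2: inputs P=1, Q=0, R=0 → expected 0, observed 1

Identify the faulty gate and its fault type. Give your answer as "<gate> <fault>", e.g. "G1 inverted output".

Fault-free values for test 1 (P=0, Q=0, R=1): G1=1, G2=1, G3=0, G4=0, G5=1, G6=1, giving Y=1. Observed 0.
Test 1: faults giving observed 0 are {G5 stuck-at-0, G5 inverted output, G6 stuck-at-0, G6 inverted output}.
Test 2 (P=1, Q=0, R=0): fault-free G1=1, G2=0, G3=1, G4=1, G5=1, G6=0 → 0; observed 1. Eliminates G5 stuck-at-0, G5 inverted output, G6 stuck-at-0.
Only G6 inverted output is consistent with every test.

G6 inverted output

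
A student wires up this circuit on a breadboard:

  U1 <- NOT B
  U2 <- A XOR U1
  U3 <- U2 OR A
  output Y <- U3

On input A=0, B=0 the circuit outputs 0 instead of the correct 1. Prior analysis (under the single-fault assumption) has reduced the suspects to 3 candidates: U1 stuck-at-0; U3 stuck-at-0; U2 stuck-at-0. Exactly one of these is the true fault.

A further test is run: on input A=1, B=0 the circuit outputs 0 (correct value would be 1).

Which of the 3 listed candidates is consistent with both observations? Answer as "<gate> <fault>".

U3 stuck-at-0

Evaluate each candidate on input A=1, B=0:
  U1 stuck-at-0: U1=0 [stuck-at-0], U2=1, U3=1 → 1 — eliminated
  U3 stuck-at-0: U1=1, U2=0, U3=0 [stuck-at-0] → 0 — matches
  U2 stuck-at-0: U1=1, U2=0 [stuck-at-0], U3=1 → 1 — eliminated
Only U3 stuck-at-0 reproduces the observed 0.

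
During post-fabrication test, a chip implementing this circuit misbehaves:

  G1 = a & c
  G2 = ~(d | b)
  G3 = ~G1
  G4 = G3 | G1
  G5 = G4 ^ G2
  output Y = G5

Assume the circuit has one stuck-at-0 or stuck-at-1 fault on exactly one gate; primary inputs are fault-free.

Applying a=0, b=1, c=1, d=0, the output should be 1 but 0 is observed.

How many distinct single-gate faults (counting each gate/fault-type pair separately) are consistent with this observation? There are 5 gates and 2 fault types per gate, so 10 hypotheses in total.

Fault-free: G1=0, G2=0, G3=1, G4=1, G5=1 → 1. Observed 0.
  G1 stuck-at-0: output 1 ✗
  G1 stuck-at-1: output 1 ✗
  G2 stuck-at-0: output 1 ✗
  G2 stuck-at-1: output 0 ✓
  G3 stuck-at-0: output 0 ✓
  G3 stuck-at-1: output 1 ✗
  G4 stuck-at-0: output 0 ✓
  G4 stuck-at-1: output 1 ✗
  G5 stuck-at-0: output 0 ✓
  G5 stuck-at-1: output 1 ✗
Consistent faults: {G2 stuck-at-1, G3 stuck-at-0, G4 stuck-at-0, G5 stuck-at-0} — 4 in all.

4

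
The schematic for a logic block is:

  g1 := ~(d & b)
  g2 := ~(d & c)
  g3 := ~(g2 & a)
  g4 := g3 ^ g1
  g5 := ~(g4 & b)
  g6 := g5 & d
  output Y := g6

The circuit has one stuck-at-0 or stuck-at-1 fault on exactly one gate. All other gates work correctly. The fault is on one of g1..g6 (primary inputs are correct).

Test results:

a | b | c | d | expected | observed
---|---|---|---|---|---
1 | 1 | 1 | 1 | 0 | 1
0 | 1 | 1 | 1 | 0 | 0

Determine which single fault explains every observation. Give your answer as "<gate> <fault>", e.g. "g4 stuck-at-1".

Fault-free values for test 1 (a=1, b=1, c=1, d=1): g1=0, g2=0, g3=1, g4=1, g5=0, g6=0, giving Y=0. Observed 1.
Test 1: faults giving observed 1 are {g1 stuck-at-1, g2 stuck-at-1, g3 stuck-at-0, g4 stuck-at-0, g5 stuck-at-1, g6 stuck-at-1}.
Test 2 (a=0, b=1, c=1, d=1): fault-free g1=0, g2=0, g3=1, g4=1, g5=0, g6=0 → 0; observed 0. Eliminates g1 stuck-at-1, g3 stuck-at-0, g4 stuck-at-0, g5 stuck-at-1, g6 stuck-at-1.
Only g2 stuck-at-1 is consistent with every test.

g2 stuck-at-1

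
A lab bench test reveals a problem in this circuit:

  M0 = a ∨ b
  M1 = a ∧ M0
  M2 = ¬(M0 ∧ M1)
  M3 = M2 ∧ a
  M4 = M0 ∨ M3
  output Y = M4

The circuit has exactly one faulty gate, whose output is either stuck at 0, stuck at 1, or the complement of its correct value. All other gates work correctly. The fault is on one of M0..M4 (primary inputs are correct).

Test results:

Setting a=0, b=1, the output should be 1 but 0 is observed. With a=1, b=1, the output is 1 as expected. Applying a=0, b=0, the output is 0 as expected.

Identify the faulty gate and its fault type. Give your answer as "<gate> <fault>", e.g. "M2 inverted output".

M0 stuck-at-0

Fault-free values for test 1 (a=0, b=1): M0=1, M1=0, M2=1, M3=0, M4=1, giving Y=1. Observed 0.
Test 1: faults giving observed 0 are {M0 stuck-at-0, M0 inverted output, M4 stuck-at-0, M4 inverted output}.
Test 2 (a=1, b=1): fault-free M0=1, M1=1, M2=0, M3=0, M4=1 → 1; observed 1. Eliminates M4 stuck-at-0, M4 inverted output.
Test 3 (a=0, b=0): fault-free M0=0, M1=0, M2=1, M3=0, M4=0 → 0; observed 0. Eliminates M0 inverted output.
Only M0 stuck-at-0 is consistent with every test.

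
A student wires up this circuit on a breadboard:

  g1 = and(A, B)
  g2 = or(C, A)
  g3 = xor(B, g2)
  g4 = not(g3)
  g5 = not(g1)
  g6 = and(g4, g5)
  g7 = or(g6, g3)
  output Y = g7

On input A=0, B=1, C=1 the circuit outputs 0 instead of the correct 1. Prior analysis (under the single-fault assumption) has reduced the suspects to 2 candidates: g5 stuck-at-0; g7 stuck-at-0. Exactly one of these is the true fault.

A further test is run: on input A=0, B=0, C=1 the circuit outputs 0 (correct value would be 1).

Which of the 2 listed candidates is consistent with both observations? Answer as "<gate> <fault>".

g7 stuck-at-0

Evaluate each candidate on input A=0, B=0, C=1:
  g5 stuck-at-0: g1=0, g2=1, g3=1, g4=0, g5=0 [stuck-at-0], g6=0, g7=1 → 1 — eliminated
  g7 stuck-at-0: g1=0, g2=1, g3=1, g4=0, g5=1, g6=0, g7=0 [stuck-at-0] → 0 — matches
Only g7 stuck-at-0 reproduces the observed 0.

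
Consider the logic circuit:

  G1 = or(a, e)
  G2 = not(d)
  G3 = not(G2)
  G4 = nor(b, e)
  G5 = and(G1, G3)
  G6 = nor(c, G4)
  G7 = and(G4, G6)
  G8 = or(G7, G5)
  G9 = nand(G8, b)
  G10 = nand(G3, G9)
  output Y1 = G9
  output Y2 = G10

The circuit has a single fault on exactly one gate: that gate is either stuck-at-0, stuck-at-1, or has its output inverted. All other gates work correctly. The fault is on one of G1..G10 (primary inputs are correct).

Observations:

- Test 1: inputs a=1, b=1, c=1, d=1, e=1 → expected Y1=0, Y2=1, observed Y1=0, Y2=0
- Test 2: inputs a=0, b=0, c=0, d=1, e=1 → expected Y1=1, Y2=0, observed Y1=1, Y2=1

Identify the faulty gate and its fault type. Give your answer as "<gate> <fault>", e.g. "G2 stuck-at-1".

G10 inverted output

Fault-free values for test 1 (a=1, b=1, c=1, d=1, e=1): G1=1, G2=0, G3=1, G4=0, G5=1, G6=0, G7=0, G8=1, G9=0, G10=1, giving Y1=0, Y2=1. Observed Y1=0, Y2=0.
Test 1: faults giving observed Y1=0, Y2=0 are {G10 stuck-at-0, G10 inverted output}.
Test 2 (a=0, b=0, c=0, d=1, e=1): fault-free G1=1, G2=0, G3=1, G4=0, G5=1, G6=1, G7=0, G8=1, G9=1, G10=0 → Y1=1, Y2=0; observed Y1=1, Y2=1. Eliminates G10 stuck-at-0.
Only G10 inverted output is consistent with every test.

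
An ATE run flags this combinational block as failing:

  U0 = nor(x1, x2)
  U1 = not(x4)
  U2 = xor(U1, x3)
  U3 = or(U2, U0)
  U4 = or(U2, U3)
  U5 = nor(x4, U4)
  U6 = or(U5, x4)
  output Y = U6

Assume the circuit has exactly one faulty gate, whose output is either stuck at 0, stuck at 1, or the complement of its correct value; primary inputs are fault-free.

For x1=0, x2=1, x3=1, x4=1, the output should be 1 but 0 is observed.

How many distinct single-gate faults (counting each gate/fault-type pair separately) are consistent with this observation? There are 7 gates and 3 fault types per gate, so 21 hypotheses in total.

2

Fault-free: U0=0, U1=0, U2=1, U3=1, U4=1, U5=0, U6=1 → 1. Observed 0.
  U0: none of the 3 fault types match ✗
  U1: none of the 3 fault types match ✗
  U2: none of the 3 fault types match ✗
  U3: none of the 3 fault types match ✗
  U4: none of the 3 fault types match ✗
  U5: none of the 3 fault types match ✗
  U6: stuck-at-0, inverted output ✓; others ✗
Consistent faults: {U6 stuck-at-0, U6 inverted output} — 2 in all.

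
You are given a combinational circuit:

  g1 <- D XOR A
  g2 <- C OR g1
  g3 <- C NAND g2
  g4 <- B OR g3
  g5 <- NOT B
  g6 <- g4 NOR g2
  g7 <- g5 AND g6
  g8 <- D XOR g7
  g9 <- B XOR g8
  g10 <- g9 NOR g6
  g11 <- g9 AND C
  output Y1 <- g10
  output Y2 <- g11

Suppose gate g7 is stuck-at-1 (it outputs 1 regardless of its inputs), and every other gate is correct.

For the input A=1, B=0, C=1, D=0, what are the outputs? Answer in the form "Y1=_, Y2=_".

Propagate with g7 forced: g1=1, g2=1, g3=0, g4=0, g5=1, g6=0, g7=1 [stuck-at-1], g8=1, g9=1, g10=0, g11=1.
So the outputs are Y1=0, Y2=1. (Without the fault they would be Y1=1, Y2=0.)

Y1=0, Y2=1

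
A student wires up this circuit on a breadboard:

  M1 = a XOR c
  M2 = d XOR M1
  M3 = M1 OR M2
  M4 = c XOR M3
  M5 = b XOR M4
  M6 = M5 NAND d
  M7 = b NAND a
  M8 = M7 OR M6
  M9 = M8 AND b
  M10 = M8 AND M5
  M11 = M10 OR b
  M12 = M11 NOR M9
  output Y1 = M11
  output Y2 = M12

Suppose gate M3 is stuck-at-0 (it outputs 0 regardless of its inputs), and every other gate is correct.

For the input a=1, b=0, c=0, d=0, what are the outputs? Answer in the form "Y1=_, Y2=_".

Propagate with M3 forced: M1=1, M2=1, M3=0 [stuck-at-0], M4=0, M5=0, M6=1, M7=1, M8=1, M9=0, M10=0, M11=0, M12=1.
So the outputs are Y1=0, Y2=1. (Without the fault they would be Y1=1, Y2=0.)

Y1=0, Y2=1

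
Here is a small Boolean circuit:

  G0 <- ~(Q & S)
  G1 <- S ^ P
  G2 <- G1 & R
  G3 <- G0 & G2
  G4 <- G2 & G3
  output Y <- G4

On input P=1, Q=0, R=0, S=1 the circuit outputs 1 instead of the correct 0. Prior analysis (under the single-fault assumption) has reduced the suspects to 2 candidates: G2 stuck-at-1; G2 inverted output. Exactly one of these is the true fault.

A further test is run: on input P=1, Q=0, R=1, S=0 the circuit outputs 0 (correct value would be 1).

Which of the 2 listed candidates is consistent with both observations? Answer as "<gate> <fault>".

G2 inverted output

Evaluate each candidate on input P=1, Q=0, R=1, S=0:
  G2 stuck-at-1: G0=1, G1=1, G2=1 [stuck-at-1], G3=1, G4=1 → 1 — eliminated
  G2 inverted output: G0=1, G1=1, G2=0 [inverted output], G3=0, G4=0 → 0 — matches
Only G2 inverted output reproduces the observed 0.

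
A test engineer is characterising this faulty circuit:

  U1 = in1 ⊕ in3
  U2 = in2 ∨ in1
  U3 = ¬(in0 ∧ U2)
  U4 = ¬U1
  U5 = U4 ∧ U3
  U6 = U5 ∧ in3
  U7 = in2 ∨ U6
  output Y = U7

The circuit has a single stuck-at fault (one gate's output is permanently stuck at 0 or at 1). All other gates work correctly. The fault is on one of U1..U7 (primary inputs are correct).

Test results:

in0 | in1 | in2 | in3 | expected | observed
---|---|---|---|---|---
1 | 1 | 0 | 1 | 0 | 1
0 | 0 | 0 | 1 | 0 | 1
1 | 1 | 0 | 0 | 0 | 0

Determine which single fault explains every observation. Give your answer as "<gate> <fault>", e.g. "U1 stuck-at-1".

U5 stuck-at-1

Fault-free values for test 1 (in0=1, in1=1, in2=0, in3=1): U1=0, U2=1, U3=0, U4=1, U5=0, U6=0, U7=0, giving Y=0. Observed 1.
Test 1: faults giving observed 1 are {U2 stuck-at-0, U3 stuck-at-1, U5 stuck-at-1, U6 stuck-at-1, U7 stuck-at-1}.
Test 2 (in0=0, in1=0, in2=0, in3=1): fault-free U1=1, U2=0, U3=1, U4=0, U5=0, U6=0, U7=0 → 0; observed 1. Eliminates U2 stuck-at-0, U3 stuck-at-1.
Test 3 (in0=1, in1=1, in2=0, in3=0): fault-free U1=1, U2=1, U3=0, U4=0, U5=0, U6=0, U7=0 → 0; observed 0. Eliminates U6 stuck-at-1, U7 stuck-at-1.
Only U5 stuck-at-1 is consistent with every test.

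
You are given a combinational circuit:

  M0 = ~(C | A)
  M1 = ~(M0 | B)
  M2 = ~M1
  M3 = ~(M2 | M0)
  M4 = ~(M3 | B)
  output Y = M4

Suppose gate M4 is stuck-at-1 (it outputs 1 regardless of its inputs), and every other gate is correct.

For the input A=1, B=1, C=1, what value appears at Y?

1

Propagate with M4 forced: M0=0, M1=0, M2=1, M3=0, M4=1 [stuck-at-1].
So Y = 1. (Without the fault it would be 0.)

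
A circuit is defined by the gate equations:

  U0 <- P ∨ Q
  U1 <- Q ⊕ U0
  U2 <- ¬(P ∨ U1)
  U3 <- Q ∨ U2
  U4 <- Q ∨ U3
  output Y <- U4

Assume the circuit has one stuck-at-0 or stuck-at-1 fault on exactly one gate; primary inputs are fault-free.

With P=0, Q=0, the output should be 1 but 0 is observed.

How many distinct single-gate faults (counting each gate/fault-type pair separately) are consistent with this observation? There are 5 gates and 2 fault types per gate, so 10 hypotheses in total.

5

Fault-free: U0=0, U1=0, U2=1, U3=1, U4=1 → 1. Observed 0.
  U0 stuck-at-0: output 1 ✗
  U0 stuck-at-1: output 0 ✓
  U1 stuck-at-0: output 1 ✗
  U1 stuck-at-1: output 0 ✓
  U2 stuck-at-0: output 0 ✓
  U2 stuck-at-1: output 1 ✗
  U3 stuck-at-0: output 0 ✓
  U3 stuck-at-1: output 1 ✗
  U4 stuck-at-0: output 0 ✓
  U4 stuck-at-1: output 1 ✗
Consistent faults: {U0 stuck-at-1, U1 stuck-at-1, U2 stuck-at-0, U3 stuck-at-0, U4 stuck-at-0} — 5 in all.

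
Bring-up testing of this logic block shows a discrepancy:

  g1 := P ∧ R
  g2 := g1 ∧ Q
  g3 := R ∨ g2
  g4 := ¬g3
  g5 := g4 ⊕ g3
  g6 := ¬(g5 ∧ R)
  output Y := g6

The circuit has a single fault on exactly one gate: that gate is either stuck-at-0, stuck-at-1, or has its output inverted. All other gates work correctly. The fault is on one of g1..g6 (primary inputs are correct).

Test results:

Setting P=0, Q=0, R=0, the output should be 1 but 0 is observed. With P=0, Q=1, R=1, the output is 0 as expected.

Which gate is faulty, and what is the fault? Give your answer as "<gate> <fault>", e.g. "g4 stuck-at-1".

Fault-free values for test 1 (P=0, Q=0, R=0): g1=0, g2=0, g3=0, g4=1, g5=1, g6=1, giving Y=1. Observed 0.
Test 1: faults giving observed 0 are {g6 stuck-at-0, g6 inverted output}.
Test 2 (P=0, Q=1, R=1): fault-free g1=0, g2=0, g3=1, g4=0, g5=1, g6=0 → 0; observed 0. Eliminates g6 inverted output.
Only g6 stuck-at-0 is consistent with every test.

g6 stuck-at-0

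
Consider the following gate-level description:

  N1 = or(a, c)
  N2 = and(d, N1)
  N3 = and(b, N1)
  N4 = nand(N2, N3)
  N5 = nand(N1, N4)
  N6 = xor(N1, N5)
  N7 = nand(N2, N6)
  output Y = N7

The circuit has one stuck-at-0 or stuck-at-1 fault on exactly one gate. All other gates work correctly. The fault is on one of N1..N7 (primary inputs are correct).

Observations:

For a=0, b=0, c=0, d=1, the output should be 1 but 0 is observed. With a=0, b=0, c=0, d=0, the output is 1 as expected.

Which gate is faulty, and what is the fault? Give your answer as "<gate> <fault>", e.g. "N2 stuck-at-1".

Fault-free values for test 1 (a=0, b=0, c=0, d=1): N1=0, N2=0, N3=0, N4=1, N5=1, N6=1, N7=1, giving Y=1. Observed 0.
Test 1: faults giving observed 0 are {N1 stuck-at-1, N2 stuck-at-1, N7 stuck-at-0}.
Test 2 (a=0, b=0, c=0, d=0): fault-free N1=0, N2=0, N3=0, N4=1, N5=1, N6=1, N7=1 → 1; observed 1. Eliminates N2 stuck-at-1, N7 stuck-at-0.
Only N1 stuck-at-1 is consistent with every test.

N1 stuck-at-1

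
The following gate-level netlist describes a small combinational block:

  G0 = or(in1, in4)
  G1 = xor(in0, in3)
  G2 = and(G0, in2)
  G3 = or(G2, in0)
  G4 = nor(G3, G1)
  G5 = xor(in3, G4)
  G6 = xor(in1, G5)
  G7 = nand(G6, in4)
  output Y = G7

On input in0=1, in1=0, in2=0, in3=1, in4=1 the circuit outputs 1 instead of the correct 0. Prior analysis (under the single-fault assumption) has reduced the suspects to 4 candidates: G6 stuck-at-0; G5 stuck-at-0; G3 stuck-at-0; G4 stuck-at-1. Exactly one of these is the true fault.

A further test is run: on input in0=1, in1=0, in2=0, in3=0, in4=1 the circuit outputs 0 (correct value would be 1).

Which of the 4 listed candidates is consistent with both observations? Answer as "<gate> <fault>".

G4 stuck-at-1

Evaluate each candidate on input in0=1, in1=0, in2=0, in3=0, in4=1:
  G6 stuck-at-0: G0=1, G1=1, G2=0, G3=1, G4=0, G5=0, G6=0 [stuck-at-0], G7=1 → 1 — eliminated
  G5 stuck-at-0: G0=1, G1=1, G2=0, G3=1, G4=0, G5=0 [stuck-at-0], G6=0, G7=1 → 1 — eliminated
  G3 stuck-at-0: G0=1, G1=1, G2=0, G3=0 [stuck-at-0], G4=0, G5=0, G6=0, G7=1 → 1 — eliminated
  G4 stuck-at-1: G0=1, G1=1, G2=0, G3=1, G4=1 [stuck-at-1], G5=1, G6=1, G7=0 → 0 — matches
Only G4 stuck-at-1 reproduces the observed 0.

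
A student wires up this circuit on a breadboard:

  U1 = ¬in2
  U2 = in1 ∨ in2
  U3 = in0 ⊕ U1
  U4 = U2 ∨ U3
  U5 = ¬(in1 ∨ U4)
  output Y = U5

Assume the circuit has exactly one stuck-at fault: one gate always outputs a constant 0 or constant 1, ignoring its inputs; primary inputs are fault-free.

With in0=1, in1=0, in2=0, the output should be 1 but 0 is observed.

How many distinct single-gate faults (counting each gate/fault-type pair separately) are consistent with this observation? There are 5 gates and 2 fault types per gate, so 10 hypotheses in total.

Fault-free: U1=1, U2=0, U3=0, U4=0, U5=1 → 1. Observed 0.
  U1 stuck-at-0: output 0 ✓
  U1 stuck-at-1: output 1 ✗
  U2 stuck-at-0: output 1 ✗
  U2 stuck-at-1: output 0 ✓
  U3 stuck-at-0: output 1 ✗
  U3 stuck-at-1: output 0 ✓
  U4 stuck-at-0: output 1 ✗
  U4 stuck-at-1: output 0 ✓
  U5 stuck-at-0: output 0 ✓
  U5 stuck-at-1: output 1 ✗
Consistent faults: {U1 stuck-at-0, U2 stuck-at-1, U3 stuck-at-1, U4 stuck-at-1, U5 stuck-at-0} — 5 in all.

5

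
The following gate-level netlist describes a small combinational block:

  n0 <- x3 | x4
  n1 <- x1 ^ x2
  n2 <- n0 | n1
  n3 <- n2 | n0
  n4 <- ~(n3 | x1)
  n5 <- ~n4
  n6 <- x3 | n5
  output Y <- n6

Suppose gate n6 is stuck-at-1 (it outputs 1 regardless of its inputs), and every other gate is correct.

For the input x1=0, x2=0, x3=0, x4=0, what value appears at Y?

Propagate with n6 forced: n0=0, n1=0, n2=0, n3=0, n4=1, n5=0, n6=1 [stuck-at-1].
So Y = 1. (Without the fault it would be 0.)

1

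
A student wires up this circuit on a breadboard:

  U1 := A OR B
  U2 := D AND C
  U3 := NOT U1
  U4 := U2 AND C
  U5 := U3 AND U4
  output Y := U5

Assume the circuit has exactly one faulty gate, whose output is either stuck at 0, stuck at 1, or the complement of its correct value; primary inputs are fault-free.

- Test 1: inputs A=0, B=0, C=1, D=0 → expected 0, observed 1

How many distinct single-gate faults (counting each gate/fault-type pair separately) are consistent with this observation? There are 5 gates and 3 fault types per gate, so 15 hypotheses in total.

6

Fault-free: U1=0, U2=0, U3=1, U4=0, U5=0 → 0. Observed 1.
  U1: none of the 3 fault types match ✗
  U2: stuck-at-1, inverted output ✓; others ✗
  U3: none of the 3 fault types match ✗
  U4: stuck-at-1, inverted output ✓; others ✗
  U5: stuck-at-1, inverted output ✓; others ✗
Consistent faults: {U2 stuck-at-1, U2 inverted output, U4 stuck-at-1, U4 inverted output, U5 stuck-at-1, U5 inverted output} — 6 in all.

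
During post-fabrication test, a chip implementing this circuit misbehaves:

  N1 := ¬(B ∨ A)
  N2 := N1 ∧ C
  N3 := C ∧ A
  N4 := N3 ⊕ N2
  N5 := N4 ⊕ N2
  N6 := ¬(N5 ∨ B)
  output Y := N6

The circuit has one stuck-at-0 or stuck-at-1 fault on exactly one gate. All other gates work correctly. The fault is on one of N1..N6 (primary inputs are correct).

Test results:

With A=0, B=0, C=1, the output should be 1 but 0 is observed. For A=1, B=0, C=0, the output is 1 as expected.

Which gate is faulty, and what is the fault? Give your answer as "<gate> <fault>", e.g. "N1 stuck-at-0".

N4 stuck-at-0

Fault-free values for test 1 (A=0, B=0, C=1): N1=1, N2=1, N3=0, N4=1, N5=0, N6=1, giving Y=1. Observed 0.
Test 1: faults giving observed 0 are {N3 stuck-at-1, N4 stuck-at-0, N5 stuck-at-1, N6 stuck-at-0}.
Test 2 (A=1, B=0, C=0): fault-free N1=0, N2=0, N3=0, N4=0, N5=0, N6=1 → 1; observed 1. Eliminates N3 stuck-at-1, N5 stuck-at-1, N6 stuck-at-0.
Only N4 stuck-at-0 is consistent with every test.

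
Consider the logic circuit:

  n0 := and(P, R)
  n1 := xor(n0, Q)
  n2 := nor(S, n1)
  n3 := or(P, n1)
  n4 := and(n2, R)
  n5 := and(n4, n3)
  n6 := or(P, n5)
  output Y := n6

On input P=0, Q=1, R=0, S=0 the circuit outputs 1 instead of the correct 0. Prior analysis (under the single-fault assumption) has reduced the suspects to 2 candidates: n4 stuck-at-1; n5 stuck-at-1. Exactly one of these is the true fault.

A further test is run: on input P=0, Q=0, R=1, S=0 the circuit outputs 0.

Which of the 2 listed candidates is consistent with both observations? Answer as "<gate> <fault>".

n4 stuck-at-1

Evaluate each candidate on input P=0, Q=0, R=1, S=0:
  n4 stuck-at-1: n0=0, n1=0, n2=1, n3=0, n4=1 [stuck-at-1], n5=0, n6=0 → 0 — matches
  n5 stuck-at-1: n0=0, n1=0, n2=1, n3=0, n4=1, n5=1 [stuck-at-1], n6=1 → 1 — eliminated
Only n4 stuck-at-1 reproduces the observed 0.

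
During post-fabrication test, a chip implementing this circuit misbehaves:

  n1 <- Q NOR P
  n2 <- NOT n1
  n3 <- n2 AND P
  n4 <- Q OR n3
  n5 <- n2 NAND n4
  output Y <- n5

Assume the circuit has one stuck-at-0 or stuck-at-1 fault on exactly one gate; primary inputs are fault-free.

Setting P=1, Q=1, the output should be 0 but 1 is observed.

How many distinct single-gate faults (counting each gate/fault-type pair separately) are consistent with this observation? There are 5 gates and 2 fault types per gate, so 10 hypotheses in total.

Fault-free: n1=0, n2=1, n3=1, n4=1, n5=0 → 0. Observed 1.
  n1 stuck-at-0: output 0 ✗
  n1 stuck-at-1: output 1 ✓
  n2 stuck-at-0: output 1 ✓
  n2 stuck-at-1: output 0 ✗
  n3 stuck-at-0: output 0 ✗
  n3 stuck-at-1: output 0 ✗
  n4 stuck-at-0: output 1 ✓
  n4 stuck-at-1: output 0 ✗
  n5 stuck-at-0: output 0 ✗
  n5 stuck-at-1: output 1 ✓
Consistent faults: {n1 stuck-at-1, n2 stuck-at-0, n4 stuck-at-0, n5 stuck-at-1} — 4 in all.

4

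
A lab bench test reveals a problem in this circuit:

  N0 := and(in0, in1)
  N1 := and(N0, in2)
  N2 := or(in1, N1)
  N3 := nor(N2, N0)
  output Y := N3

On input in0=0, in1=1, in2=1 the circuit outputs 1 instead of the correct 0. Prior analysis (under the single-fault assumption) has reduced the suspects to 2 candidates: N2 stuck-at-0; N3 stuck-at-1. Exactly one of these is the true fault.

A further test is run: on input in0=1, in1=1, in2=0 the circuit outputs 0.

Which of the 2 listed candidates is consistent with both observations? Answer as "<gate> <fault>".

Evaluate each candidate on input in0=1, in1=1, in2=0:
  N2 stuck-at-0: N0=1, N1=0, N2=0 [stuck-at-0], N3=0 → 0 — matches
  N3 stuck-at-1: N0=1, N1=0, N2=1, N3=1 [stuck-at-1] → 1 — eliminated
Only N2 stuck-at-0 reproduces the observed 0.

N2 stuck-at-0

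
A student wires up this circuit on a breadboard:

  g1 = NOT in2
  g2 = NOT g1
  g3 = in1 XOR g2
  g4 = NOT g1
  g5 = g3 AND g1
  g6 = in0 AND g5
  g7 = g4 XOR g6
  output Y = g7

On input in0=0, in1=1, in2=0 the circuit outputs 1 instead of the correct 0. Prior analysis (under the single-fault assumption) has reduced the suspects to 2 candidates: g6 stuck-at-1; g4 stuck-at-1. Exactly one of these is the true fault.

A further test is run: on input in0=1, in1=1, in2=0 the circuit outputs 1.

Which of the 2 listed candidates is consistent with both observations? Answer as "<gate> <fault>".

Evaluate each candidate on input in0=1, in1=1, in2=0:
  g6 stuck-at-1: g1=1, g2=0, g3=1, g4=0, g5=1, g6=1 [stuck-at-1], g7=1 → 1 — matches
  g4 stuck-at-1: g1=1, g2=0, g3=1, g4=1 [stuck-at-1], g5=1, g6=1, g7=0 → 0 — eliminated
Only g6 stuck-at-1 reproduces the observed 1.

g6 stuck-at-1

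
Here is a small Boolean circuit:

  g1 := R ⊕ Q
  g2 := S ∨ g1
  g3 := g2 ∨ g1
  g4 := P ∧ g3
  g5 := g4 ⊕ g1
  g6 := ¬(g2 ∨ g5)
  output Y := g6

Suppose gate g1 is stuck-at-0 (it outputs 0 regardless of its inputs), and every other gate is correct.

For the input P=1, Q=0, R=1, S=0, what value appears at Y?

1

Propagate with g1 forced: g1=0 [stuck-at-0], g2=0, g3=0, g4=0, g5=0, g6=1.
So Y = 1. (Without the fault it would be 0.)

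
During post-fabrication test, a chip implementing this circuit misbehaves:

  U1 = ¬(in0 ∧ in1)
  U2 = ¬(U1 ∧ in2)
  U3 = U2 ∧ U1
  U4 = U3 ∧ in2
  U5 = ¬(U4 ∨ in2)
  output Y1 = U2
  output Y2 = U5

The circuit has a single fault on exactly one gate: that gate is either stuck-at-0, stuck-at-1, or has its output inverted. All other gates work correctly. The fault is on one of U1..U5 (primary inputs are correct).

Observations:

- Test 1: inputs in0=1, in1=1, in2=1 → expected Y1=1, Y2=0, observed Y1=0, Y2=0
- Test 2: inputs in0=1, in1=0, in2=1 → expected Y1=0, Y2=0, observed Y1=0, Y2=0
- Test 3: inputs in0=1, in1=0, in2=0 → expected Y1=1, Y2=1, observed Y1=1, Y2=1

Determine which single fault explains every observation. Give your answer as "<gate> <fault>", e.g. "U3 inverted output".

U1 stuck-at-1

Fault-free values for test 1 (in0=1, in1=1, in2=1): U1=0, U2=1, U3=0, U4=0, U5=0, giving Y1=1, Y2=0. Observed Y1=0, Y2=0.
Test 1: faults giving observed Y1=0, Y2=0 are {U1 stuck-at-1, U1 inverted output, U2 stuck-at-0, U2 inverted output}.
Test 2 (in0=1, in1=0, in2=1): fault-free U1=1, U2=0, U3=0, U4=0, U5=0 → Y1=0, Y2=0; observed Y1=0, Y2=0. Eliminates U1 inverted output, U2 inverted output.
Test 3 (in0=1, in1=0, in2=0): fault-free U1=1, U2=1, U3=1, U4=0, U5=1 → Y1=1, Y2=1; observed Y1=1, Y2=1. Eliminates U2 stuck-at-0.
Only U1 stuck-at-1 is consistent with every test.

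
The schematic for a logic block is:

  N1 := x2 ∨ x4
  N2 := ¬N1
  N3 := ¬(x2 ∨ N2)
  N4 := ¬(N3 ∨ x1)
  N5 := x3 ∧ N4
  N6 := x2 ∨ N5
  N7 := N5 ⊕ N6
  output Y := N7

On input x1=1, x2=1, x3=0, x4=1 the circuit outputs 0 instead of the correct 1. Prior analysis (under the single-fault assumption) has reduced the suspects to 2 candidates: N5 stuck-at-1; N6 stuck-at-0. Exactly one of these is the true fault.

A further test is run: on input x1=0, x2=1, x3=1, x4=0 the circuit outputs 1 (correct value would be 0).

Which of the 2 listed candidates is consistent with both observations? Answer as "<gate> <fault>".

N6 stuck-at-0

Evaluate each candidate on input x1=0, x2=1, x3=1, x4=0:
  N5 stuck-at-1: N1=1, N2=0, N3=0, N4=1, N5=1 [stuck-at-1], N6=1, N7=0 → 0 — eliminated
  N6 stuck-at-0: N1=1, N2=0, N3=0, N4=1, N5=1, N6=0 [stuck-at-0], N7=1 → 1 — matches
Only N6 stuck-at-0 reproduces the observed 1.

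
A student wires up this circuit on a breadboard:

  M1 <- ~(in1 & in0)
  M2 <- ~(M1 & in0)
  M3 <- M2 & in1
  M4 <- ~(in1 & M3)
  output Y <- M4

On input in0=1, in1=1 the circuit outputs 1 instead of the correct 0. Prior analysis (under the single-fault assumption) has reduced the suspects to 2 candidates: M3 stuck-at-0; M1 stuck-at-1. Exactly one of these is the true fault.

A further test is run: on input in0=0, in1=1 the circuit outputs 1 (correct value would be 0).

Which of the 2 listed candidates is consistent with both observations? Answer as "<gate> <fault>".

Evaluate each candidate on input in0=0, in1=1:
  M3 stuck-at-0: M1=1, M2=1, M3=0 [stuck-at-0], M4=1 → 1 — matches
  M1 stuck-at-1: M1=1 [stuck-at-1], M2=1, M3=1, M4=0 → 0 — eliminated
Only M3 stuck-at-0 reproduces the observed 1.

M3 stuck-at-0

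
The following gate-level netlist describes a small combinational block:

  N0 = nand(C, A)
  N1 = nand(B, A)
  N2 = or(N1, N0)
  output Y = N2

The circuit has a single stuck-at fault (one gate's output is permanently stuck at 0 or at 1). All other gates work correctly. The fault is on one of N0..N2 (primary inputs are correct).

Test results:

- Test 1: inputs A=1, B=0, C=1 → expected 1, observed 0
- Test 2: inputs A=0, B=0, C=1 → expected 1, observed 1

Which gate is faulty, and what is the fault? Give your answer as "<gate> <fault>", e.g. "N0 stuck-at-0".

N1 stuck-at-0

Fault-free values for test 1 (A=1, B=0, C=1): N0=0, N1=1, N2=1, giving Y=1. Observed 0.
Test 1: faults giving observed 0 are {N1 stuck-at-0, N2 stuck-at-0}.
Test 2 (A=0, B=0, C=1): fault-free N0=1, N1=1, N2=1 → 1; observed 1. Eliminates N2 stuck-at-0.
Only N1 stuck-at-0 is consistent with every test.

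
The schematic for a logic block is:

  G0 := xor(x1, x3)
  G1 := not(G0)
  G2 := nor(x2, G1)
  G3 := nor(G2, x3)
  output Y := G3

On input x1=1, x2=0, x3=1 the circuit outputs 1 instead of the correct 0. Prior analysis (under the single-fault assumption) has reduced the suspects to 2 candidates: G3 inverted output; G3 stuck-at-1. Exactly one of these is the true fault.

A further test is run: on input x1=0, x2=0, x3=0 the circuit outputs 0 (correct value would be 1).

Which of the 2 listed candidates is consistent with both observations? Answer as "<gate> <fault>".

G3 inverted output

Evaluate each candidate on input x1=0, x2=0, x3=0:
  G3 inverted output: G0=0, G1=1, G2=0, G3=0 [inverted output] → 0 — matches
  G3 stuck-at-1: G0=0, G1=1, G2=0, G3=1 [stuck-at-1] → 1 — eliminated
Only G3 inverted output reproduces the observed 0.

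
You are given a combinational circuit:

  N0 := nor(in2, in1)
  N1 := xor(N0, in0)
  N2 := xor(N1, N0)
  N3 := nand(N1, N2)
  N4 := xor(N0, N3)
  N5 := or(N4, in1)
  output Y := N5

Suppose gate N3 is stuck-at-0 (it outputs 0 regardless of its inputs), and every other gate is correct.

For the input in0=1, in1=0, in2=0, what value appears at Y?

1

Propagate with N3 forced: N0=1, N1=0, N2=1, N3=0 [stuck-at-0], N4=1, N5=1.
So Y = 1. (Without the fault it would be 0.)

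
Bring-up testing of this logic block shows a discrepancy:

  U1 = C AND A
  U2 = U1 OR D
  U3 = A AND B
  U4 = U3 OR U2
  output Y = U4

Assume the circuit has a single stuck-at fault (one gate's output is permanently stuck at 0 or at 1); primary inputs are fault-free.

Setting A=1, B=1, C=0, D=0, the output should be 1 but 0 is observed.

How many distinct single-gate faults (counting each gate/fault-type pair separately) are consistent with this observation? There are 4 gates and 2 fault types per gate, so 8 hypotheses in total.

2

Fault-free: U1=0, U2=0, U3=1, U4=1 → 1. Observed 0.
  U1 stuck-at-0: output 1 ✗
  U1 stuck-at-1: output 1 ✗
  U2 stuck-at-0: output 1 ✗
  U2 stuck-at-1: output 1 ✗
  U3 stuck-at-0: output 0 ✓
  U3 stuck-at-1: output 1 ✗
  U4 stuck-at-0: output 0 ✓
  U4 stuck-at-1: output 1 ✗
Consistent faults: {U3 stuck-at-0, U4 stuck-at-0} — 2 in all.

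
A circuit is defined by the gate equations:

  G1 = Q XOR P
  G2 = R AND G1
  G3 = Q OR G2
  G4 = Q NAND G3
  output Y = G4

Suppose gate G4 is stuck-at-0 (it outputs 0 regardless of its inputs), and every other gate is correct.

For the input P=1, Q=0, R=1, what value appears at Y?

0

Propagate with G4 forced: G1=1, G2=1, G3=1, G4=0 [stuck-at-0].
So Y = 0. (Without the fault it would be 1.)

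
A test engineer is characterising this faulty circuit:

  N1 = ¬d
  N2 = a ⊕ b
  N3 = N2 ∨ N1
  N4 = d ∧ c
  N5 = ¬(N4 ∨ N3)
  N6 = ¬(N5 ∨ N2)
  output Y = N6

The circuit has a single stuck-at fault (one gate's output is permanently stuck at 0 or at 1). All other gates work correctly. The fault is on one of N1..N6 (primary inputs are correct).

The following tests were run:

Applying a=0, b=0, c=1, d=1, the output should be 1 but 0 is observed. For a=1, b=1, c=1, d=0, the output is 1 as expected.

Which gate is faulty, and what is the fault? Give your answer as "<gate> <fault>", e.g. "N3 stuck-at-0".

Fault-free values for test 1 (a=0, b=0, c=1, d=1): N1=0, N2=0, N3=0, N4=1, N5=0, N6=1, giving Y=1. Observed 0.
Test 1: faults giving observed 0 are {N2 stuck-at-1, N4 stuck-at-0, N5 stuck-at-1, N6 stuck-at-0}.
Test 2 (a=1, b=1, c=1, d=0): fault-free N1=1, N2=0, N3=1, N4=0, N5=0, N6=1 → 1; observed 1. Eliminates N2 stuck-at-1, N5 stuck-at-1, N6 stuck-at-0.
Only N4 stuck-at-0 is consistent with every test.

N4 stuck-at-0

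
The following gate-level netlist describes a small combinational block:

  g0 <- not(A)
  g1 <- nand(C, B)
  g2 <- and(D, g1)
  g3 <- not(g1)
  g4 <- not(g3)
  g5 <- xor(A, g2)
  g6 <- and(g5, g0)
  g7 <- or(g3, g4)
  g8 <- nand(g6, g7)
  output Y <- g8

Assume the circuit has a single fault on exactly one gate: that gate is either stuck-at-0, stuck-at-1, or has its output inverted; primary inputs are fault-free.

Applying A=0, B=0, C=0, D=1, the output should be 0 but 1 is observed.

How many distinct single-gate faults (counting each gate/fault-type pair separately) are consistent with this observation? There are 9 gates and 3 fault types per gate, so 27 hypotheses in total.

16

Fault-free: g0=1, g1=1, g2=1, g3=0, g4=1, g5=1, g6=1, g7=1, g8=0 → 0. Observed 1.
  g0: stuck-at-0, inverted output ✓; others ✗
  g1: stuck-at-0, inverted output ✓; others ✗
  g2: stuck-at-0, inverted output ✓; others ✗
  g3: none of the 3 fault types match ✗
  g4: stuck-at-0, inverted output ✓; others ✗
  g5: stuck-at-0, inverted output ✓; others ✗
  g6: stuck-at-0, inverted output ✓; others ✗
  g7: stuck-at-0, inverted output ✓; others ✗
  g8: stuck-at-1, inverted output ✓; others ✗
Consistent faults: {g0 stuck-at-0, g0 inverted output, g1 stuck-at-0, g1 inverted output, g2 stuck-at-0, g2 inverted output, g4 stuck-at-0, g4 inverted output, g5 stuck-at-0, g5 inverted output, g6 stuck-at-0, g6 inverted output, g7 stuck-at-0, g7 inverted output, g8 stuck-at-1, g8 inverted output} — 16 in all.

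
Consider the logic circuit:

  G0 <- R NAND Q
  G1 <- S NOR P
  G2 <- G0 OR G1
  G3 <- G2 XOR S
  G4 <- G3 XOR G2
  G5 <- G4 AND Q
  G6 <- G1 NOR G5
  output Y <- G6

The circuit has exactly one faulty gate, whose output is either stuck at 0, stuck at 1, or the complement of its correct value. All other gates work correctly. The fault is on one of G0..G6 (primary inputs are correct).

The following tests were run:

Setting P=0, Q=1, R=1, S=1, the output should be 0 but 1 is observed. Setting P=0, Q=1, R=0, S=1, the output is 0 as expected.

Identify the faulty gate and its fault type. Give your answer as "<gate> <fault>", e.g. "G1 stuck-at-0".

Fault-free values for test 1 (P=0, Q=1, R=1, S=1): G0=0, G1=0, G2=0, G3=1, G4=1, G5=1, G6=0, giving Y=0. Observed 1.
Test 1: faults giving observed 1 are {G3 stuck-at-0, G3 inverted output, G4 stuck-at-0, G4 inverted output, G5 stuck-at-0, G5 inverted output, G6 stuck-at-1, G6 inverted output}.
Test 2 (P=0, Q=1, R=0, S=1): fault-free G0=1, G1=0, G2=1, G3=0, G4=1, G5=1, G6=0 → 0; observed 0. Eliminates G3 inverted output, G4 stuck-at-0, G4 inverted output, G5 stuck-at-0, G5 inverted output, G6 stuck-at-1, G6 inverted output.
Only G3 stuck-at-0 is consistent with every test.

G3 stuck-at-0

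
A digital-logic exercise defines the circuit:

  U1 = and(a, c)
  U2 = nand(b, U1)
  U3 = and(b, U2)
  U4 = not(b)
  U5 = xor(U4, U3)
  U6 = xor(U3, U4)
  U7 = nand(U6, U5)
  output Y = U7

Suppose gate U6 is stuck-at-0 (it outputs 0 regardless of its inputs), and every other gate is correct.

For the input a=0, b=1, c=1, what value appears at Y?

1

Propagate with U6 forced: U1=0, U2=1, U3=1, U4=0, U5=1, U6=0 [stuck-at-0], U7=1.
So Y = 1. (Without the fault it would be 0.)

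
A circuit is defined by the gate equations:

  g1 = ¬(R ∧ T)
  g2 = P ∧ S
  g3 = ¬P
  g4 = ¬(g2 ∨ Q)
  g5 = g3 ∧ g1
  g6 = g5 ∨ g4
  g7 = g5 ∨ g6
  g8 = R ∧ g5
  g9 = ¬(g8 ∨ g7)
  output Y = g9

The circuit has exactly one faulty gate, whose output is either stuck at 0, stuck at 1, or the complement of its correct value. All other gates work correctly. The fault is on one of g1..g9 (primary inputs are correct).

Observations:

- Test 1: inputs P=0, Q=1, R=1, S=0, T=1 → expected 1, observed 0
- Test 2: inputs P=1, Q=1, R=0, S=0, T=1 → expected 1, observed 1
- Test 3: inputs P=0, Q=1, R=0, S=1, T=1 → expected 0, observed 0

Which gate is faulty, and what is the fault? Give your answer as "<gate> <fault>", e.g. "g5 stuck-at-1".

Fault-free values for test 1 (P=0, Q=1, R=1, S=0, T=1): g1=0, g2=0, g3=1, g4=0, g5=0, g6=0, g7=0, g8=0, g9=1, giving Y=1. Observed 0.
Test 1: faults giving observed 0 are {g1 stuck-at-1, g1 inverted output, g4 stuck-at-1, g4 inverted output, g5 stuck-at-1, g5 inverted output, g6 stuck-at-1, g6 inverted output, g7 stuck-at-1, g7 inverted output, g8 stuck-at-1, g8 inverted output, g9 stuck-at-0, g9 inverted output}.
Test 2 (P=1, Q=1, R=0, S=0, T=1): fault-free g1=1, g2=0, g3=0, g4=0, g5=0, g6=0, g7=0, g8=0, g9=1 → 1; observed 1. Eliminates g4 stuck-at-1, g4 inverted output, g5 stuck-at-1, g5 inverted output, g6 stuck-at-1, g6 inverted output, g7 stuck-at-1, g7 inverted output, g8 stuck-at-1, g8 inverted output, g9 stuck-at-0, g9 inverted output.
Test 3 (P=0, Q=1, R=0, S=1, T=1): fault-free g1=1, g2=0, g3=1, g4=0, g5=1, g6=1, g7=1, g8=0, g9=0 → 0; observed 0. Eliminates g1 inverted output.
Only g1 stuck-at-1 is consistent with every test.

g1 stuck-at-1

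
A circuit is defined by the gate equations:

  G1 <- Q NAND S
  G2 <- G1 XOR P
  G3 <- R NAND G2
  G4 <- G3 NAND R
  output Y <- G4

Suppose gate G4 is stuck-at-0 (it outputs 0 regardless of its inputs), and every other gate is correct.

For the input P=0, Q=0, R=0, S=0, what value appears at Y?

Propagate with G4 forced: G1=1, G2=1, G3=1, G4=0 [stuck-at-0].
So Y = 0. (Without the fault it would be 1.)

0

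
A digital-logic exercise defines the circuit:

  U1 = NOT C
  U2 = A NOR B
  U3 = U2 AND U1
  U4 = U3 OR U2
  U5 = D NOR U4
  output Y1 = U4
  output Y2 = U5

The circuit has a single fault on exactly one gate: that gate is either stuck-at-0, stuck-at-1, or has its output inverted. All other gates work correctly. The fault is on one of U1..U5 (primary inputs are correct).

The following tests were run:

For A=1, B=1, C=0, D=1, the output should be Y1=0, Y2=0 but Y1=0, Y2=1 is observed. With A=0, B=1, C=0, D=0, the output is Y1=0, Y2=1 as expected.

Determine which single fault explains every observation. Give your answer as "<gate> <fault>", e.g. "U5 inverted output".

Fault-free values for test 1 (A=1, B=1, C=0, D=1): U1=1, U2=0, U3=0, U4=0, U5=0, giving Y1=0, Y2=0. Observed Y1=0, Y2=1.
Test 1: faults giving observed Y1=0, Y2=1 are {U5 stuck-at-1, U5 inverted output}.
Test 2 (A=0, B=1, C=0, D=0): fault-free U1=1, U2=0, U3=0, U4=0, U5=1 → Y1=0, Y2=1; observed Y1=0, Y2=1. Eliminates U5 inverted output.
Only U5 stuck-at-1 is consistent with every test.

U5 stuck-at-1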